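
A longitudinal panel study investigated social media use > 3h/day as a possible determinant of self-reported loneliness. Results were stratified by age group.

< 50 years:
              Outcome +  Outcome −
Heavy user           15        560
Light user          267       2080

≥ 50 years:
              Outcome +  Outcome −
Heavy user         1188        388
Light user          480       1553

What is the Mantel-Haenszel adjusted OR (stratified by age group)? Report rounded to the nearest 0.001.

5.078

OR_MH = Σ(aᵢdᵢ/nᵢ) / Σ(bᵢcᵢ/nᵢ), where nᵢ is the stratum total.
Stratum 1 (< 50 years): n = 2922; a·d/n = 15·2080/2922 = 10.6776; b·c/n = 560·267/2922 = 51.1704
Stratum 2 (≥ 50 years): n = 3609; a·d/n = 1188·1553/3609 = 511.2120; b·c/n = 388·480/3609 = 51.6043
OR_MH = (10.6776 + 511.2120) / (51.1704 + 51.6043) = 521.8896 / 102.7748 = 5.07799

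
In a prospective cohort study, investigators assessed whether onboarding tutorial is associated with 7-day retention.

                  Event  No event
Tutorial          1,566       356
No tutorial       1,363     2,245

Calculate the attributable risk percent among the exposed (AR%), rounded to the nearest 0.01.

Cells: a = 1566, b = 356, c = 1363, d = 2245.
Risk in exposed = 1566/1922 = 0.81478; risk in unexposed = 1363/3608 = 0.37777.
RR = 0.81478/0.37777 = 2.15680
AR% = (RR − 1)/RR × 100 = (2.15680 − 1)/2.15680 × 100 = 53.6349%

53.63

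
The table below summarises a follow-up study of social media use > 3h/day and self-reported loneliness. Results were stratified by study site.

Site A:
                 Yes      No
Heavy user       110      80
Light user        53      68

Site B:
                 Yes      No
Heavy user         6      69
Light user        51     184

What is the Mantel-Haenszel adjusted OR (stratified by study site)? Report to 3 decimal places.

OR_MH = Σ(aᵢdᵢ/nᵢ) / Σ(bᵢcᵢ/nᵢ), where nᵢ is the stratum total.
Stratum 1 (Site A): n = 311; a·d/n = 110·68/311 = 24.0514; b·c/n = 80·53/311 = 13.6334
Stratum 2 (Site B): n = 310; a·d/n = 6·184/310 = 3.5613; b·c/n = 69·51/310 = 11.3516
OR_MH = (24.0514 + 3.5613) / (13.6334 + 11.3516) = 27.6127 / 24.9851 = 1.10517

1.105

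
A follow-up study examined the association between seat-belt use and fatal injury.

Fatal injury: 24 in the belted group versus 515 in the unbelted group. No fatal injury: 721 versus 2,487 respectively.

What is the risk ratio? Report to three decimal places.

From the description: a = 24, b = 721, c = 515, d = 2487.
Risk in exposed = 24/745 = 0.03221; risk in unexposed = 515/3002 = 0.17155.
RR = 0.03221 / 0.17155 = 0.18778
The risk is 81% lower among the exposed than among the unexposed.

0.188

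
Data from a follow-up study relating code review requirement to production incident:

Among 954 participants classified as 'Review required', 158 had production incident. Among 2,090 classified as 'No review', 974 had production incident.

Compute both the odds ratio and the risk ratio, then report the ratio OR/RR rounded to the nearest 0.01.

From the description: a = 158, b = 796, c = 974, d = 1116.
OR = (158·1116)/(796·974) = 176328/775304 = 0.22743
Risk in exposed = 158/954 = 0.16562; risk in unexposed = 974/2090 = 0.46603; RR = 0.35538
OR/RR = 0.22743 / 0.35538 = 0.63996
The outcome is not rare, so the OR lies further from 1 than the RR.

0.64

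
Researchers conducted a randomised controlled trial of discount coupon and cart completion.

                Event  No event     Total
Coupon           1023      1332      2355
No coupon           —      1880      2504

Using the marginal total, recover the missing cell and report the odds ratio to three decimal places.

The missing cell is in the unexposed row: 2504 − 1880 = 624.
So a = 1023, b = 1332, c = 624, d = 1880.
OR = (a·d)/(b·c) = (1023 × 1880) / (1332 × 624) = 1923240 / 831168 = 2.31390

2.314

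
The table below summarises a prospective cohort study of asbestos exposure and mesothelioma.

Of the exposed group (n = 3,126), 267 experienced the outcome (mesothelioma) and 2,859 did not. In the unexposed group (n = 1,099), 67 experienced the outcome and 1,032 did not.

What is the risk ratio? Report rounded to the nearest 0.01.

1.40

From the description: a = 267, b = 2859, c = 67, d = 1032.
Risk in exposed = 267/3126 = 0.08541; risk in unexposed = 67/1099 = 0.06096.
RR = 0.08541 / 0.06096 = 1.40102
The risk among the exposed is 1.40 times that among the unexposed.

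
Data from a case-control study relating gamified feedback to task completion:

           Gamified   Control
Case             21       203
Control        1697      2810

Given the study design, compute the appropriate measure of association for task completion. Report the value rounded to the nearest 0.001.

Reading the table with exposure as columns: a = 21 (Gamified, case), b = 1697 (Gamified, non-case), c = 203 (Control, case), d = 2810.
This is a case-control study: participants were sampled on outcome status, so risks in the source population cannot be estimated directly — relative risk is not valid here. The odds ratio is the appropriate measure.
OR = (a·d)/(b·c) = (21 × 2810) / (1697 × 203) = 59010 / 344491 = 0.17130

0.171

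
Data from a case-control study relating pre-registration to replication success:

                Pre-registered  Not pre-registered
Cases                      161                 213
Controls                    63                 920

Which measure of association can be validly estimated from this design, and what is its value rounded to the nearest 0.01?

11.04

Reading the table with exposure as columns: a = 161 (Pre-registered, case), b = 63 (Pre-registered, non-case), c = 213 (Not pre-registered, case), d = 920.
This is a case-control study: participants were sampled on outcome status, so risks in the source population cannot be estimated directly — relative risk is not valid here. The odds ratio is the appropriate measure.
OR = (a·d)/(b·c) = (161 × 920) / (63 × 213) = 148120 / 13419 = 11.03808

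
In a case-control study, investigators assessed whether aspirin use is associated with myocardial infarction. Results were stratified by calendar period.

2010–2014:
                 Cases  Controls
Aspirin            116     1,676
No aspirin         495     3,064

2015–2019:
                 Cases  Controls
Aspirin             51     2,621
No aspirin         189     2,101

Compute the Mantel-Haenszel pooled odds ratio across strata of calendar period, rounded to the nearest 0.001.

OR_MH = Σ(aᵢdᵢ/nᵢ) / Σ(bᵢcᵢ/nᵢ), where nᵢ is the stratum total.
Stratum 1 (2010–2014): n = 5351; a·d/n = 116·3064/5351 = 66.4220; b·c/n = 1676·495/5351 = 155.0402
Stratum 2 (2015–2019): n = 4962; a·d/n = 51·2101/4962 = 21.5943; b·c/n = 2621·189/4962 = 99.8325
OR_MH = (66.4220 + 21.5943) / (155.0402 + 99.8325) = 88.0163 / 254.8727 = 0.34533

0.345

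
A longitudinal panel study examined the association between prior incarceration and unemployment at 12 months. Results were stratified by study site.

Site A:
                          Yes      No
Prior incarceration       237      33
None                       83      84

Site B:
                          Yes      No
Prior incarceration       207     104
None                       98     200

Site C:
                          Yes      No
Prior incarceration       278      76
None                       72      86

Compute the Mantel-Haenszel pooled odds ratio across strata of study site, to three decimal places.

4.756

OR_MH = Σ(aᵢdᵢ/nᵢ) / Σ(bᵢcᵢ/nᵢ), where nᵢ is the stratum total.
Stratum 1 (Site A): n = 437; a·d/n = 237·84/437 = 45.5561; b·c/n = 33·83/437 = 6.2677
Stratum 2 (Site B): n = 609; a·d/n = 207·200/609 = 67.9803; b·c/n = 104·98/609 = 16.7356
Stratum 3 (Site C): n = 512; a·d/n = 278·86/512 = 46.6953; b·c/n = 76·72/512 = 10.6875
OR_MH = (45.5561 + 67.9803 + 46.6953) / (6.2677 + 16.7356 + 10.6875) = 160.2317 / 33.6909 = 4.75594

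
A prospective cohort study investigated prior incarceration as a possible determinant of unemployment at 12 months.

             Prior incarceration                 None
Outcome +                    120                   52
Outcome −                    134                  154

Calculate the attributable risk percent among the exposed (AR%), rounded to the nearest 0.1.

46.6

Reading the table with exposure as columns: a = 120 (Prior incarceration, case), b = 134 (Prior incarceration, non-case), c = 52 (None, case), d = 154.
Risk in exposed = 120/254 = 0.47244; risk in unexposed = 52/206 = 0.25243.
RR = 0.47244/0.25243 = 1.87159
AR% = (RR − 1)/RR × 100 = (1.87159 − 1)/1.87159 × 100 = 46.5696%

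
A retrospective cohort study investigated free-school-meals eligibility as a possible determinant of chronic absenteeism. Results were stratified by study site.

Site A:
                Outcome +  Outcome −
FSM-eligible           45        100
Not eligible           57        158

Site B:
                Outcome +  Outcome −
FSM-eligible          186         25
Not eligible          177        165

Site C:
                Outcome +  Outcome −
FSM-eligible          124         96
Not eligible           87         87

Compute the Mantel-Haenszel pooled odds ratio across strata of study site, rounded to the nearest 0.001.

OR_MH = Σ(aᵢdᵢ/nᵢ) / Σ(bᵢcᵢ/nᵢ), where nᵢ is the stratum total.
Stratum 1 (Site A): n = 360; a·d/n = 45·158/360 = 19.7500; b·c/n = 100·57/360 = 15.8333
Stratum 2 (Site B): n = 553; a·d/n = 186·165/553 = 55.4973; b·c/n = 25·177/553 = 8.0018
Stratum 3 (Site C): n = 394; a·d/n = 124·87/394 = 27.3807; b·c/n = 96·87/394 = 21.1980
OR_MH = (19.7500 + 55.4973 + 27.3807) / (15.8333 + 8.0018 + 21.1980) = 102.6280 / 45.0331 = 2.27895

2.279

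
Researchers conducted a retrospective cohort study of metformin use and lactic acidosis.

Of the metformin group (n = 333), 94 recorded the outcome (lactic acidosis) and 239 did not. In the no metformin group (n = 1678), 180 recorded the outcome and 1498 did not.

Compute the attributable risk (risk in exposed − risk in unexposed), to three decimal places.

0.175

From the description: a = 94, b = 239, c = 180, d = 1498.
Risk in exposed = 94/333 = 0.282282; risk in unexposed = 180/1678 = 0.107271.
Risk difference = 0.282282 − 0.107271 = 0.175012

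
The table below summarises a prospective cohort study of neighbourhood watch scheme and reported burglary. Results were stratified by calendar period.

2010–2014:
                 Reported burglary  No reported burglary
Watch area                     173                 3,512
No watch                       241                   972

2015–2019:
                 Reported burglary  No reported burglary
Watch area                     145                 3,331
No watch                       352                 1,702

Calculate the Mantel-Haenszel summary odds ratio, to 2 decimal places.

OR_MH = Σ(aᵢdᵢ/nᵢ) / Σ(bᵢcᵢ/nᵢ), where nᵢ is the stratum total.
Stratum 1 (2010–2014): n = 4898; a·d/n = 173·972/4898 = 34.3316; b·c/n = 3512·241/4898 = 172.8036
Stratum 2 (2015–2019): n = 5530; a·d/n = 145·1702/5530 = 44.6275; b·c/n = 3331·352/5530 = 212.0275
OR_MH = (34.3316 + 44.6275) / (172.8036 + 212.0275) = 78.9591 / 384.8311 = 0.20518

0.21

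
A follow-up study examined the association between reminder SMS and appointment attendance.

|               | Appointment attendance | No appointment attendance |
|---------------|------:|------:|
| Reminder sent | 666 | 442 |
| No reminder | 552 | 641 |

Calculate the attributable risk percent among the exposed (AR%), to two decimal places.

23.02

Cells: a = 666, b = 442, c = 552, d = 641.
Risk in exposed = 666/1108 = 0.60108; risk in unexposed = 552/1193 = 0.46270.
RR = 0.60108/0.46270 = 1.29908
AR% = (RR − 1)/RR × 100 = (1.29908 − 1)/1.29908 × 100 = 23.0224%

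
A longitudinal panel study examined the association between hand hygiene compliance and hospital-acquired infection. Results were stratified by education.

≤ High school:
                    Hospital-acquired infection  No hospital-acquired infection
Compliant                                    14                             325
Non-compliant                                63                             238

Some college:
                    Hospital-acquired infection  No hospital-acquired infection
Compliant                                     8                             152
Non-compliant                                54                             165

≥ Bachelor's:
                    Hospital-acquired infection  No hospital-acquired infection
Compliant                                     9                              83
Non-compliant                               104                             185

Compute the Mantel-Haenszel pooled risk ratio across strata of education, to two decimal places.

RR_MH = Σ(aᵢ·n₀ᵢ/nᵢ) / Σ(cᵢ·n₁ᵢ/nᵢ), with n₁ᵢ = aᵢ+bᵢ (exposed), n₀ᵢ = cᵢ+dᵢ (unexposed), nᵢ = n₁ᵢ+n₀ᵢ.
Stratum 1 (≤ High school): n₁ = 339, n₀ = 301, n = 640; a·n₀/n = 14·301/640 = 6.5844; c·n₁/n = 63·339/640 = 33.3703
Stratum 2 (Some college): n₁ = 160, n₀ = 219, n = 379; a·n₀/n = 8·219/379 = 4.6227; c·n₁/n = 54·160/379 = 22.7968
Stratum 3 (≥ Bachelor's): n₁ = 92, n₀ = 289, n = 381; a·n₀/n = 9·289/381 = 6.8268; c·n₁/n = 104·92/381 = 25.1129
RR_MH = (6.5844 + 4.6227 + 6.8268) / (33.3703 + 22.7968 + 25.1129) = 18.0338 / 81.2800 = 0.22187

0.22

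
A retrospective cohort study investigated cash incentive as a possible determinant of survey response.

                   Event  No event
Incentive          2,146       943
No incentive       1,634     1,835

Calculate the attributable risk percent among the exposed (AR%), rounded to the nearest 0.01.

Cells: a = 2146, b = 943, c = 1634, d = 1835.
Risk in exposed = 2146/3089 = 0.69472; risk in unexposed = 1634/3469 = 0.47103.
RR = 0.69472/0.47103 = 1.47491
AR% = (RR − 1)/RR × 100 = (1.47491 − 1)/1.47491 × 100 = 32.1990%

32.20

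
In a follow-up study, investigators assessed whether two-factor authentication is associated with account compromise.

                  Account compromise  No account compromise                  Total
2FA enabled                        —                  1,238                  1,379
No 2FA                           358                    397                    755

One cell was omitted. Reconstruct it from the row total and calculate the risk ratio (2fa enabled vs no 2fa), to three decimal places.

The missing cell is in the exposed row: 1379 − 1238 = 141.
So a = 141, b = 1238, c = 358, d = 397.
RR = [a/(a+b)] / [c/(c+d)] = (141/1379) / (358/755) = 0.10225/0.47417 = 0.21563

0.216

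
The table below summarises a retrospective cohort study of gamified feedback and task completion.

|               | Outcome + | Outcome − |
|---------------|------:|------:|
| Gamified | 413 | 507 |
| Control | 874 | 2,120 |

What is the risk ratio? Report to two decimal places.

1.54

Cells: a = 413, b = 507, c = 874, d = 2120.
Risk in exposed = 413/920 = 0.44891; risk in unexposed = 874/2994 = 0.29192.
RR = 0.44891 / 0.29192 = 1.53781
The risk among the exposed is 1.54 times that among the unexposed.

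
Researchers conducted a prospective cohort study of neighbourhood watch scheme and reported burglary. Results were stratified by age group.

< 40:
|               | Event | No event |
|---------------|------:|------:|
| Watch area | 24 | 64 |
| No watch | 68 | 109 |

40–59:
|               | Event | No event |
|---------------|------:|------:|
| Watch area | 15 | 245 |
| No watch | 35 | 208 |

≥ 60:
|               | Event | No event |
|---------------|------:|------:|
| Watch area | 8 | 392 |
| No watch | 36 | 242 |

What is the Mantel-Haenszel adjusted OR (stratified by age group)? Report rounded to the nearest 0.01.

0.35

OR_MH = Σ(aᵢdᵢ/nᵢ) / Σ(bᵢcᵢ/nᵢ), where nᵢ is the stratum total.
Stratum 1 (< 40): n = 265; a·d/n = 24·109/265 = 9.8717; b·c/n = 64·68/265 = 16.4226
Stratum 2 (40–59): n = 503; a·d/n = 15·208/503 = 6.2028; b·c/n = 245·35/503 = 17.0477
Stratum 3 (≥ 60): n = 678; a·d/n = 8·242/678 = 2.8555; b·c/n = 392·36/678 = 20.8142
OR_MH = (9.8717 + 6.2028 + 2.8555) / (16.4226 + 17.0477 + 20.8142) = 18.9299 / 54.2845 = 0.34872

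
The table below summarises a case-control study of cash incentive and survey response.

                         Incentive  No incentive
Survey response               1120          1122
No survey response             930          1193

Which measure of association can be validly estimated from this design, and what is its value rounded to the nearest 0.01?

Reading the table with exposure as columns: a = 1120 (Incentive, case), b = 930 (Incentive, non-case), c = 1122 (No incentive, case), d = 1193.
This is a case-control study: participants were sampled on outcome status, so risks in the source population cannot be estimated directly — relative risk is not valid here. The odds ratio is the appropriate measure.
OR = (a·d)/(b·c) = (1120 × 1193) / (930 × 1122) = 1336160 / 1043460 = 1.28051

1.28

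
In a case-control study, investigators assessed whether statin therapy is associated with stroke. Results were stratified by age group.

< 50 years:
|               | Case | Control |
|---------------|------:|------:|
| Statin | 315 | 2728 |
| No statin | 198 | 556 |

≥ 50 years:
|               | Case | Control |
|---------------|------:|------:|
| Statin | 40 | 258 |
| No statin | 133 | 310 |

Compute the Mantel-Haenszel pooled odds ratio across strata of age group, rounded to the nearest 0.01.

OR_MH = Σ(aᵢdᵢ/nᵢ) / Σ(bᵢcᵢ/nᵢ), where nᵢ is the stratum total.
Stratum 1 (< 50 years): n = 3797; a·d/n = 315·556/3797 = 46.1259; b·c/n = 2728·198/3797 = 142.2555
Stratum 2 (≥ 50 years): n = 741; a·d/n = 40·310/741 = 16.7341; b·c/n = 258·133/741 = 46.3077
OR_MH = (46.1259 + 16.7341) / (142.2555 + 46.3077) = 62.8600 / 188.5632 = 0.33336

0.33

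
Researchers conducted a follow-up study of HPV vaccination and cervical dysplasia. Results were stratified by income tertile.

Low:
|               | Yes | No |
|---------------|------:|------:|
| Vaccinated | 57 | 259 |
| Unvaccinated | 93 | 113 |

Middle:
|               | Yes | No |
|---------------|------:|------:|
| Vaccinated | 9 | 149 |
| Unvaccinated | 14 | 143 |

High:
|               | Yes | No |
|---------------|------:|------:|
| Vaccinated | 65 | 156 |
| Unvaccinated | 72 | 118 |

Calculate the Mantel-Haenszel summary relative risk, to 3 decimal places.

RR_MH = Σ(aᵢ·n₀ᵢ/nᵢ) / Σ(cᵢ·n₁ᵢ/nᵢ), with n₁ᵢ = aᵢ+bᵢ (exposed), n₀ᵢ = cᵢ+dᵢ (unexposed), nᵢ = n₁ᵢ+n₀ᵢ.
Stratum 1 (Low): n₁ = 316, n₀ = 206, n = 522; a·n₀/n = 57·206/522 = 22.4943; c·n₁/n = 93·316/522 = 56.2989
Stratum 2 (Middle): n₁ = 158, n₀ = 157, n = 315; a·n₀/n = 9·157/315 = 4.4857; c·n₁/n = 14·158/315 = 7.0222
Stratum 3 (High): n₁ = 221, n₀ = 190, n = 411; a·n₀/n = 65·190/411 = 30.0487; c·n₁/n = 72·221/411 = 38.7153
RR_MH = (22.4943 + 4.4857 + 30.0487) / (56.2989 + 7.0222 + 38.7153) = 57.0286 / 102.0364 = 0.55890

0.559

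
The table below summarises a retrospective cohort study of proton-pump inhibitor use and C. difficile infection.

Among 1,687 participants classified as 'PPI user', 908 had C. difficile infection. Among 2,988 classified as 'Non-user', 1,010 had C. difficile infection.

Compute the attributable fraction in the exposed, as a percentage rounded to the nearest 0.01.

From the description: a = 908, b = 779, c = 1010, d = 1978.
Risk in exposed = 908/1687 = 0.53823; risk in unexposed = 1010/2988 = 0.33802.
RR = 0.53823/0.33802 = 1.59232
AR% = (RR − 1)/RR × 100 = (1.59232 − 1)/1.59232 × 100 = 37.1985%

37.20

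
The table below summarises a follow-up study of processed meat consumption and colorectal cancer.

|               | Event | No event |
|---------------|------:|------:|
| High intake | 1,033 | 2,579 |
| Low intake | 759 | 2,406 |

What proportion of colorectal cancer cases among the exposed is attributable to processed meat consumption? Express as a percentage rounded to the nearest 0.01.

16.15

Cells: a = 1033, b = 2579, c = 759, d = 2406.
Risk in exposed = 1033/3612 = 0.28599; risk in unexposed = 759/3165 = 0.23981.
RR = 0.28599/0.23981 = 1.19257
AR% = (RR − 1)/RR × 100 = (1.19257 − 1)/1.19257 × 100 = 16.1476%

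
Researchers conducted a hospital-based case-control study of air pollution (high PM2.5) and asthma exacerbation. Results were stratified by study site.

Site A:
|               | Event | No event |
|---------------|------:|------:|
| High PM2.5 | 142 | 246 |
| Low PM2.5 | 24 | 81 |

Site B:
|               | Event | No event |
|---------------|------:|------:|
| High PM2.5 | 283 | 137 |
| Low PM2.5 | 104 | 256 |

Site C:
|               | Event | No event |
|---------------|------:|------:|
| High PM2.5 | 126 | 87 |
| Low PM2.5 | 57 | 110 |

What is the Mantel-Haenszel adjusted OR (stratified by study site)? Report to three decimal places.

OR_MH = Σ(aᵢdᵢ/nᵢ) / Σ(bᵢcᵢ/nᵢ), where nᵢ is the stratum total.
Stratum 1 (Site A): n = 493; a·d/n = 142·81/493 = 23.3306; b·c/n = 246·24/493 = 11.9757
Stratum 2 (Site B): n = 780; a·d/n = 283·256/780 = 92.8821; b·c/n = 137·104/780 = 18.2667
Stratum 3 (Site C): n = 380; a·d/n = 126·110/380 = 36.4737; b·c/n = 87·57/380 = 13.0500
OR_MH = (23.3306 + 92.8821 + 36.4737) / (11.9757 + 18.2667 + 13.0500) = 152.6864 / 43.2923 = 3.52687

3.527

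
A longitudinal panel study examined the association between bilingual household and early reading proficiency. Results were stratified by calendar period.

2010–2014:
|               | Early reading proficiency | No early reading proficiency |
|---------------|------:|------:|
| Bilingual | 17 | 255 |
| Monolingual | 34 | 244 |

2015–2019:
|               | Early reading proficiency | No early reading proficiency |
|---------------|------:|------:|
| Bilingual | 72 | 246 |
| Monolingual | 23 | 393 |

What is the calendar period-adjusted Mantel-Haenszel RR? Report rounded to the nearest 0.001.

RR_MH = Σ(aᵢ·n₀ᵢ/nᵢ) / Σ(cᵢ·n₁ᵢ/nᵢ), with n₁ᵢ = aᵢ+bᵢ (exposed), n₀ᵢ = cᵢ+dᵢ (unexposed), nᵢ = n₁ᵢ+n₀ᵢ.
Stratum 1 (2010–2014): n₁ = 272, n₀ = 278, n = 550; a·n₀/n = 17·278/550 = 8.5927; c·n₁/n = 34·272/550 = 16.8145
Stratum 2 (2015–2019): n₁ = 318, n₀ = 416, n = 734; a·n₀/n = 72·416/734 = 40.8065; c·n₁/n = 23·318/734 = 9.9646
RR_MH = (8.5927 + 40.8065) / (16.8145 + 9.9646) = 49.3993 / 26.7791 = 1.84469

1.845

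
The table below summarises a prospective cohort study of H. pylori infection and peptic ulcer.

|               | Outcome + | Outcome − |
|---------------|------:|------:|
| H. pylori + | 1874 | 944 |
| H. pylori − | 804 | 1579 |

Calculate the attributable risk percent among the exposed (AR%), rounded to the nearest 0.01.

Cells: a = 1874, b = 944, c = 804, d = 1579.
Risk in exposed = 1874/2818 = 0.66501; risk in unexposed = 804/2383 = 0.33739.
RR = 0.66501/0.33739 = 1.97105
AR% = (RR − 1)/RR × 100 = (1.97105 − 1)/1.97105 × 100 = 49.2655%

49.27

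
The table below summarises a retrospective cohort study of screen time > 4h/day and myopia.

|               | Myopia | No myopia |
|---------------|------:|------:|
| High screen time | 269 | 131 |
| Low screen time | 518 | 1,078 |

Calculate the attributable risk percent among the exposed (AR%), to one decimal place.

Cells: a = 269, b = 131, c = 518, d = 1078.
Risk in exposed = 269/400 = 0.67250; risk in unexposed = 518/1596 = 0.32456.
RR = 0.67250/0.32456 = 2.07203
AR% = (RR − 1)/RR × 100 = (2.07203 − 1)/2.07203 × 100 = 51.7381%

51.7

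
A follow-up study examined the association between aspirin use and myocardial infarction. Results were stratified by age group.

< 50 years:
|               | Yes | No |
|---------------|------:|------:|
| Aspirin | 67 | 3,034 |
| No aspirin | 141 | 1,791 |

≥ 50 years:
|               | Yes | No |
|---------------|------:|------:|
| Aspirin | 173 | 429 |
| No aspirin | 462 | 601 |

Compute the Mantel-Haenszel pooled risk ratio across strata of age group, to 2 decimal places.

RR_MH = Σ(aᵢ·n₀ᵢ/nᵢ) / Σ(cᵢ·n₁ᵢ/nᵢ), with n₁ᵢ = aᵢ+bᵢ (exposed), n₀ᵢ = cᵢ+dᵢ (unexposed), nᵢ = n₁ᵢ+n₀ᵢ.
Stratum 1 (< 50 years): n₁ = 3101, n₀ = 1932, n = 5033; a·n₀/n = 67·1932/5033 = 25.7191; c·n₁/n = 141·3101/5033 = 86.8748
Stratum 2 (≥ 50 years): n₁ = 602, n₀ = 1063, n = 1665; a·n₀/n = 173·1063/1665 = 110.4498; c·n₁/n = 462·602/1665 = 167.0414
RR_MH = (25.7191 + 110.4498) / (86.8748 + 167.0414) = 136.1689 / 253.9163 = 0.53627

0.54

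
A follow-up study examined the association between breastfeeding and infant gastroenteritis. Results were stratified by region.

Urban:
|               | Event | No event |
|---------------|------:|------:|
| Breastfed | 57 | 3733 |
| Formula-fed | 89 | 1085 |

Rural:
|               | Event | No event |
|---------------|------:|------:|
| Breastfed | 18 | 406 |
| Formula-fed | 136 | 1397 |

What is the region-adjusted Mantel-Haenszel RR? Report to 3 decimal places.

RR_MH = Σ(aᵢ·n₀ᵢ/nᵢ) / Σ(cᵢ·n₁ᵢ/nᵢ), with n₁ᵢ = aᵢ+bᵢ (exposed), n₀ᵢ = cᵢ+dᵢ (unexposed), nᵢ = n₁ᵢ+n₀ᵢ.
Stratum 1 (Urban): n₁ = 3790, n₀ = 1174, n = 4964; a·n₀/n = 57·1174/4964 = 13.4807; c·n₁/n = 89·3790/4964 = 67.9512
Stratum 2 (Rural): n₁ = 424, n₀ = 1533, n = 1957; a·n₀/n = 18·1533/1957 = 14.1002; c·n₁/n = 136·424/1957 = 29.4655
RR_MH = (13.4807 + 14.1002) / (67.9512 + 29.4655) = 27.5808 / 97.4168 = 0.28312

0.283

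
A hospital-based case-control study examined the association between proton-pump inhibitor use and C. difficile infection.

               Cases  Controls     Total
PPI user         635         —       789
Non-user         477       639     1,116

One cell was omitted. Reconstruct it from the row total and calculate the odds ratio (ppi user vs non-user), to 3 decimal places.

The missing cell is in the exposed row: 789 − 635 = 154.
So a = 635, b = 154, c = 477, d = 639.
OR = (a·d)/(b·c) = (635 × 639) / (154 × 477) = 405765 / 73458 = 5.52377

5.524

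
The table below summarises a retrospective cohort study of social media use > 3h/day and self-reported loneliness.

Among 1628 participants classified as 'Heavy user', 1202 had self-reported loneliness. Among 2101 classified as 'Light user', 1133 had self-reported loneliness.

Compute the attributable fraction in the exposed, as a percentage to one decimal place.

27.0

From the description: a = 1202, b = 426, c = 1133, d = 968.
Risk in exposed = 1202/1628 = 0.73833; risk in unexposed = 1133/2101 = 0.53927.
RR = 0.73833/0.53927 = 1.36913
AR% = (RR − 1)/RR × 100 = (1.36913 − 1)/1.36913 × 100 = 26.9612%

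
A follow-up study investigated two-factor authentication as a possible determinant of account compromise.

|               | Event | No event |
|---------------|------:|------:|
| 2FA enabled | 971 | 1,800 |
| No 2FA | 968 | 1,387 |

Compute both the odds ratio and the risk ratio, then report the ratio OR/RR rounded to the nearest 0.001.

Cells: a = 971, b = 1800, c = 968, d = 1387.
OR = (971·1387)/(1800·968) = 1346777/1742400 = 0.77294
Risk in exposed = 971/2771 = 0.35042; risk in unexposed = 968/2355 = 0.41104; RR = 0.85251
OR/RR = 0.77294 / 0.85251 = 0.90667
The outcome is not rare, so the OR lies further from 1 than the RR.

0.907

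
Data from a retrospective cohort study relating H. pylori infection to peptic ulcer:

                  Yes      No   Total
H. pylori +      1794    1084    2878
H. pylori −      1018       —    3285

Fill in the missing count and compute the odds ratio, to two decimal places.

The missing cell is in the unexposed row: 3285 − 1018 = 2267.
So a = 1794, b = 1084, c = 1018, d = 2267.
OR = (a·d)/(b·c) = (1794 × 2267) / (1084 × 1018) = 4066998 / 1103512 = 3.68550

3.69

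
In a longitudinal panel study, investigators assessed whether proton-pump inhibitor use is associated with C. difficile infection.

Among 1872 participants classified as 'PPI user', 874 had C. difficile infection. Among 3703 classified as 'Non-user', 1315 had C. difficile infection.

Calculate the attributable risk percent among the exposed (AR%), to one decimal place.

23.9

From the description: a = 874, b = 998, c = 1315, d = 2388.
Risk in exposed = 874/1872 = 0.46688; risk in unexposed = 1315/3703 = 0.35512.
RR = 0.46688/0.35512 = 1.31472
AR% = (RR − 1)/RR × 100 = (1.31472 − 1)/1.31472 × 100 = 23.9382%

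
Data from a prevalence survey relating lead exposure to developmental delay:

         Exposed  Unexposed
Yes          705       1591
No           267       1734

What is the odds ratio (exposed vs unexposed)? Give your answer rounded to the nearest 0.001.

2.878

Reading the table with exposure as columns: a = 705 (Exposed, case), b = 267 (Exposed, non-case), c = 1591 (Unexposed, case), d = 1734.
OR = (a·d)/(b·c) = (705 × 1734) / (267 × 1591) = 1222470 / 424797 = 2.87777
The odds of developmental delay are about 2.88 times as high in the exposed group.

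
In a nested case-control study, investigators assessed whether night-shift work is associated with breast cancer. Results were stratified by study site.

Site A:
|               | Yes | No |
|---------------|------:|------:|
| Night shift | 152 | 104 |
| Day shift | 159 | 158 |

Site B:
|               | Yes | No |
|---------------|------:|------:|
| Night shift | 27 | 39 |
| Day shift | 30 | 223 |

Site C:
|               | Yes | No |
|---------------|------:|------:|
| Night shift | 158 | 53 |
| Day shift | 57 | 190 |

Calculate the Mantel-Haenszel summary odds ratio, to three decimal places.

3.229

OR_MH = Σ(aᵢdᵢ/nᵢ) / Σ(bᵢcᵢ/nᵢ), where nᵢ is the stratum total.
Stratum 1 (Site A): n = 573; a·d/n = 152·158/573 = 41.9127; b·c/n = 104·159/573 = 28.8586
Stratum 2 (Site B): n = 319; a·d/n = 27·223/319 = 18.8746; b·c/n = 39·30/319 = 3.6677
Stratum 3 (Site C): n = 458; a·d/n = 158·190/458 = 65.5459; b·c/n = 53·57/458 = 6.5961
OR_MH = (41.9127 + 18.8746 + 65.5459) / (28.8586 + 3.6677 + 6.5961) = 126.3332 / 39.1224 = 3.22918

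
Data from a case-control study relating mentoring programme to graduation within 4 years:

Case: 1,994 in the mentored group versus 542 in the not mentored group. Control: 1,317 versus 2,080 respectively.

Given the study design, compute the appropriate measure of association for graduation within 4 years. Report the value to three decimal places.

From the description: a = 1994, b = 1317, c = 542, d = 2080.
This is a case-control study: participants were sampled on outcome status, so risks in the source population cannot be estimated directly — relative risk is not valid here. The odds ratio is the appropriate measure.
OR = (a·d)/(b·c) = (1994 × 2080) / (1317 × 542) = 4147520 / 713814 = 5.81037

5.810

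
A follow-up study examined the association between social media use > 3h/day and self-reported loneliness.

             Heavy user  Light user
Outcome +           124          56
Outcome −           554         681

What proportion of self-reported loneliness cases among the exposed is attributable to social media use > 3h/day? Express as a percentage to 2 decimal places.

Reading the table with exposure as columns: a = 124 (Heavy user, case), b = 554 (Heavy user, non-case), c = 56 (Light user, case), d = 681.
Risk in exposed = 124/678 = 0.18289; risk in unexposed = 56/737 = 0.07598.
RR = 0.18289/0.07598 = 2.40697
AR% = (RR − 1)/RR × 100 = (2.40697 − 1)/2.40697 × 100 = 58.4541%

58.45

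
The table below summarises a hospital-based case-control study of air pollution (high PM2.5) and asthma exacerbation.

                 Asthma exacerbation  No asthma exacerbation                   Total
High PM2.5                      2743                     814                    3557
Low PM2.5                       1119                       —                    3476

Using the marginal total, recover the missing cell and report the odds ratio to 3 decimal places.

The missing cell is in the unexposed row: 3476 − 1119 = 2357.
So a = 2743, b = 814, c = 1119, d = 2357.
OR = (a·d)/(b·c) = (2743 × 2357) / (814 × 1119) = 6465251 / 910866 = 7.09792

7.098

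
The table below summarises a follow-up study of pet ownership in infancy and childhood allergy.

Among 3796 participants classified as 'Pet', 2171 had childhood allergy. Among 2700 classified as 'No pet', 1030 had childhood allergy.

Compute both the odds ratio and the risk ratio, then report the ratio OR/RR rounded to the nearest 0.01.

From the description: a = 2171, b = 1625, c = 1030, d = 1670.
OR = (2171·1670)/(1625·1030) = 3625570/1673750 = 2.16614
Risk in exposed = 2171/3796 = 0.57192; risk in unexposed = 1030/2700 = 0.38148; RR = 1.49920
OR/RR = 2.16614 / 1.49920 = 1.44486
The outcome is not rare, so the OR lies further from 1 than the RR.

1.44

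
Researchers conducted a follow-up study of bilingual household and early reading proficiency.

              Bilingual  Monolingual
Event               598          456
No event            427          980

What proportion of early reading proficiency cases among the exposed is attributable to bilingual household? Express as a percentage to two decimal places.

45.57

Reading the table with exposure as columns: a = 598 (Bilingual, case), b = 427 (Bilingual, non-case), c = 456 (Monolingual, case), d = 980.
Risk in exposed = 598/1025 = 0.58341; risk in unexposed = 456/1436 = 0.31755.
RR = 0.58341/0.31755 = 1.83724
AR% = (RR − 1)/RR × 100 = (1.83724 − 1)/1.83724 × 100 = 45.5707%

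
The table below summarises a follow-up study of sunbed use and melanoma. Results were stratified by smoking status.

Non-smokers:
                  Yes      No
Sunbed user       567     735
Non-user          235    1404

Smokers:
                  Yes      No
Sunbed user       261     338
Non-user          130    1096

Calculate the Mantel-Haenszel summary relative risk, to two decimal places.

RR_MH = Σ(aᵢ·n₀ᵢ/nᵢ) / Σ(cᵢ·n₁ᵢ/nᵢ), with n₁ᵢ = aᵢ+bᵢ (exposed), n₀ᵢ = cᵢ+dᵢ (unexposed), nᵢ = n₁ᵢ+n₀ᵢ.
Stratum 1 (Non-smokers): n₁ = 1302, n₀ = 1639, n = 2941; a·n₀/n = 567·1639/2941 = 315.9854; c·n₁/n = 235·1302/2941 = 104.0360
Stratum 2 (Smokers): n₁ = 599, n₀ = 1226, n = 1825; a·n₀/n = 261·1226/1825 = 175.3348; c·n₁/n = 130·599/1825 = 42.6685
RR_MH = (315.9854 + 175.3348) / (104.0360 + 42.6685) = 491.3202 / 146.7045 = 3.34905

3.35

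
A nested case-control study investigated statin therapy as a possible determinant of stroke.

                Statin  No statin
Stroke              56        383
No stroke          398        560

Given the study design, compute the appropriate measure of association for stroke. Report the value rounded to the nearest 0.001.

0.206

Reading the table with exposure as columns: a = 56 (Statin, case), b = 398 (Statin, non-case), c = 383 (No statin, case), d = 560.
This is a nested case-control study: participants were sampled on outcome status, so risks in the source population cannot be estimated directly — relative risk is not valid here. The odds ratio is the appropriate measure.
OR = (a·d)/(b·c) = (56 × 560) / (398 × 383) = 31360 / 152434 = 0.20573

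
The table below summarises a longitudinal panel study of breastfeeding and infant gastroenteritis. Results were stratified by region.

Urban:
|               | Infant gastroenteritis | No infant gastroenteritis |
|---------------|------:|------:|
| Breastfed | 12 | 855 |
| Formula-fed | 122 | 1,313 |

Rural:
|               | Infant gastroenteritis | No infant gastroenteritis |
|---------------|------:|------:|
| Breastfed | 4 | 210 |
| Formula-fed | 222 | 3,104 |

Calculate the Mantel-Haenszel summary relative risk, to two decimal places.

0.19

RR_MH = Σ(aᵢ·n₀ᵢ/nᵢ) / Σ(cᵢ·n₁ᵢ/nᵢ), with n₁ᵢ = aᵢ+bᵢ (exposed), n₀ᵢ = cᵢ+dᵢ (unexposed), nᵢ = n₁ᵢ+n₀ᵢ.
Stratum 1 (Urban): n₁ = 867, n₀ = 1435, n = 2302; a·n₀/n = 12·1435/2302 = 7.4805; c·n₁/n = 122·867/2302 = 45.9487
Stratum 2 (Rural): n₁ = 214, n₀ = 3326, n = 3540; a·n₀/n = 4·3326/3540 = 3.7582; c·n₁/n = 222·214/3540 = 13.4203
RR_MH = (7.4805 + 3.7582) / (45.9487 + 13.4203) = 11.2386 / 59.3691 = 0.18930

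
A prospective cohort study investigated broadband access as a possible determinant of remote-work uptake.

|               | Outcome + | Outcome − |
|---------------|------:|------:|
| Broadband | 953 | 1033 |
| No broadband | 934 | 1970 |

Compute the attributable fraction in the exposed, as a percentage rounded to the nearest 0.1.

Cells: a = 953, b = 1033, c = 934, d = 1970.
Risk in exposed = 953/1986 = 0.47986; risk in unexposed = 934/2904 = 0.32163.
RR = 0.47986/0.32163 = 1.49198
AR% = (RR − 1)/RR × 100 = (1.49198 − 1)/1.49198 × 100 = 32.9750%

33.0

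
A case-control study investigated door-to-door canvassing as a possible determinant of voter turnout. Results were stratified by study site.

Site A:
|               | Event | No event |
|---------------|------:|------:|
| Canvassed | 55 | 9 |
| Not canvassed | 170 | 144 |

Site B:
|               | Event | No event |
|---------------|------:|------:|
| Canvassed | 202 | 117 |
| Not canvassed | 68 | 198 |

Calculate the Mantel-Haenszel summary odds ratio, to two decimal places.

5.06

OR_MH = Σ(aᵢdᵢ/nᵢ) / Σ(bᵢcᵢ/nᵢ), where nᵢ is the stratum total.
Stratum 1 (Site A): n = 378; a·d/n = 55·144/378 = 20.9524; b·c/n = 9·170/378 = 4.0476
Stratum 2 (Site B): n = 585; a·d/n = 202·198/585 = 68.3692; b·c/n = 117·68/585 = 13.6000
OR_MH = (20.9524 + 68.3692) / (4.0476 + 13.6000) = 89.3216 / 17.6476 = 5.06140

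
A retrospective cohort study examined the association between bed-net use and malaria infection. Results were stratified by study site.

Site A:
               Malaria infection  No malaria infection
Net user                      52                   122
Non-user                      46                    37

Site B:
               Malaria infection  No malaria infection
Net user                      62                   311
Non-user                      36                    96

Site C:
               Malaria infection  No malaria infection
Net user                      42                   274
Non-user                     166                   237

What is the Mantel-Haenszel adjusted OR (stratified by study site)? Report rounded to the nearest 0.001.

OR_MH = Σ(aᵢdᵢ/nᵢ) / Σ(bᵢcᵢ/nᵢ), where nᵢ is the stratum total.
Stratum 1 (Site A): n = 257; a·d/n = 52·37/257 = 7.4864; b·c/n = 122·46/257 = 21.8366
Stratum 2 (Site B): n = 505; a·d/n = 62·96/505 = 11.7861; b·c/n = 311·36/505 = 22.1703
Stratum 3 (Site C): n = 719; a·d/n = 42·237/719 = 13.8442; b·c/n = 274·166/719 = 63.2601
OR_MH = (7.4864 + 11.7861 + 13.8442) / (21.8366 + 22.1703 + 63.2601) = 33.1167 / 107.2670 = 0.30873

0.309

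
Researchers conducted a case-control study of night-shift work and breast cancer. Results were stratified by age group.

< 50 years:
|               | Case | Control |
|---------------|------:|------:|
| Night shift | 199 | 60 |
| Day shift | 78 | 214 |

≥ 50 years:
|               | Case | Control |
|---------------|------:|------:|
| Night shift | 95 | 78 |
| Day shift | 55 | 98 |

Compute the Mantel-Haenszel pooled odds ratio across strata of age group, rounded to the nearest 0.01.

4.89

OR_MH = Σ(aᵢdᵢ/nᵢ) / Σ(bᵢcᵢ/nᵢ), where nᵢ is the stratum total.
Stratum 1 (< 50 years): n = 551; a·d/n = 199·214/551 = 77.2886; b·c/n = 60·78/551 = 8.4936
Stratum 2 (≥ 50 years): n = 326; a·d/n = 95·98/326 = 28.5583; b·c/n = 78·55/326 = 13.1595
OR_MH = (77.2886 + 28.5583) / (8.4936 + 13.1595) = 105.8468 / 21.6532 = 4.88829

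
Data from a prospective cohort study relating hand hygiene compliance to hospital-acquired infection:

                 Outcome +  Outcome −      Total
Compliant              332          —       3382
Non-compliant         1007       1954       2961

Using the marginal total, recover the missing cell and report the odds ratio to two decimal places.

The missing cell is in the exposed row: 3382 − 332 = 3050.
So a = 332, b = 3050, c = 1007, d = 1954.
OR = (a·d)/(b·c) = (332 × 1954) / (3050 × 1007) = 648728 / 3071350 = 0.21122

0.21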